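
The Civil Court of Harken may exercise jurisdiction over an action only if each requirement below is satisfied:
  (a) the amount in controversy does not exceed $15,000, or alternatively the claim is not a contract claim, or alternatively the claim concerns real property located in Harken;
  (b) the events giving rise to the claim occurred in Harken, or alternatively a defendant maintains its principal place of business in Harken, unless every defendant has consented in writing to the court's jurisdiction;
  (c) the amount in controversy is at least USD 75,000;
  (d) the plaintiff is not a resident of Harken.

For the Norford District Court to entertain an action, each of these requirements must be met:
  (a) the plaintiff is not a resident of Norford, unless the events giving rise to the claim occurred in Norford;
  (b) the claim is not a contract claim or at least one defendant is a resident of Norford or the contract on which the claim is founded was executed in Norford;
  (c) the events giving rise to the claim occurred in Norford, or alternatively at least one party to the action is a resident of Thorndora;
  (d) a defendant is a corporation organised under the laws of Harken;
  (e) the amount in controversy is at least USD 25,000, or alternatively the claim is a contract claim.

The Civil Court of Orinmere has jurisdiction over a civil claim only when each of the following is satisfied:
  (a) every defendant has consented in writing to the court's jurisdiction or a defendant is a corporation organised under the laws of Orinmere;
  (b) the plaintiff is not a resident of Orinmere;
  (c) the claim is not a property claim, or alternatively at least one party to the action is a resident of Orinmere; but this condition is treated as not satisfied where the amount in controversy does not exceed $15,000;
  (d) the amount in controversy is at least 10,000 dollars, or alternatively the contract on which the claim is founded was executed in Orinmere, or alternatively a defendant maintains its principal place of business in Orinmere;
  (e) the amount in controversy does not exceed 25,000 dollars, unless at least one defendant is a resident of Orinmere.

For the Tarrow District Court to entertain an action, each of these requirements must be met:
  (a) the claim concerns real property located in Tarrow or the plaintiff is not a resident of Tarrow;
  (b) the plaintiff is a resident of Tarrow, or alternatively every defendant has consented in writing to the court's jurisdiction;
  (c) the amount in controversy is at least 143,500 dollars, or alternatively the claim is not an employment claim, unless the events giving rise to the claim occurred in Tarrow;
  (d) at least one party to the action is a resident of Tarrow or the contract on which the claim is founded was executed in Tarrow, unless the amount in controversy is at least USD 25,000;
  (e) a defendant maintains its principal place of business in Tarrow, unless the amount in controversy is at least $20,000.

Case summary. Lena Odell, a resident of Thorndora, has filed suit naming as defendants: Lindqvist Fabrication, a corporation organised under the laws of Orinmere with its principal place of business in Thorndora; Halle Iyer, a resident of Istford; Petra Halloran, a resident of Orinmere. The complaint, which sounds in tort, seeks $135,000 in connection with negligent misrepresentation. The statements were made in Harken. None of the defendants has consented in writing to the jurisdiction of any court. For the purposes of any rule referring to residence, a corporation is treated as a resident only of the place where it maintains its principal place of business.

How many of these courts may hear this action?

2

The Civil Court of Harken:
  (a) The claim is a tort claim, not a contract claim — that alternative is enough. Met.
  (b) The operative events occurred in Harken, so one alternative holds. Condition met.
  (c) The amount in controversy is 135,000 dollars, which meets the USD 75,000 floor. Satisfied.
  (d) The plaintiff resides in Thorndora, which is not Harken. Satisfied.
  → Jurisdiction lies.
The Norford District Court:
  (a) The plaintiff resides in Thorndora, which is not Norford. Condition met.
  (b) The claim is a tort claim, not a contract claim, so one alternative holds. Satisfied.
  (c) Lena Odell resides in Thorndora — that alternative is enough. Satisfied.
  (d) The corporate defendant(s) are organised in Orinmere, not Harken. Not met.
  (e) The amount in controversy is 135,000 dollars, which meets the USD 25,000 floor — that alternative is enough. Met.
  → The court lacks jurisdiction.
The Civil Court of Orinmere:
  (a) Lindqvist Fabrication is organised under the laws of Orinmere, which satisfies one of the alternatives. Satisfied.
  (b) The plaintiff resides in Thorndora, which is not Orinmere. Met.
  (c) The claim is a tort claim, not a property claim, which satisfies one of the alternatives. And the carve-out is inapplicable — the amount in controversy is USD 135,000, above the 15,000 dollars ceiling. Satisfied.
  (d) The amount in controversy is 135,000 dollars, which meets the 10,000 dollars floor — that alternative is enough. Met.
  (e) The amount in controversy is USD 135,000, above the 25,000 dollars ceiling. But Petra Halloran resides in Orinmere, and the 'unless' clause therefore excuses the requirement. Satisfied.
  → Jurisdiction lies.
The Tarrow District Court:
  (a) The plaintiff resides in Thorndora, which is not Tarrow, which satisfies one of the alternatives. Satisfied.
  (b) The plaintiff resides in Thorndora, not Tarrow; no such written consent has been filed — none of the alternatives is met. Fails.
  (c) The claim is a tort claim, not an employment claim, so this disjunct is met. Met.
  (d) No party resides in Tarrow; no contract (and hence no place of execution) is alleged — every alternative fails. However, the amount in controversy is $135,000, which meets the $25,000 floor, so the 'unless' proviso supplies this condition. Satisfied.
  (e) The corporate defendant(s) have their principal place of business in Thorndora, not Tarrow. The proviso rescues it, though: the amount in controversy is 135,000 dollars, which meets the USD 20,000 floor. Met.
  → The court lacks jurisdiction.
Courts with jurisdiction: the Civil Court of Harken, the Civil Court of Orinmere — 2 in total.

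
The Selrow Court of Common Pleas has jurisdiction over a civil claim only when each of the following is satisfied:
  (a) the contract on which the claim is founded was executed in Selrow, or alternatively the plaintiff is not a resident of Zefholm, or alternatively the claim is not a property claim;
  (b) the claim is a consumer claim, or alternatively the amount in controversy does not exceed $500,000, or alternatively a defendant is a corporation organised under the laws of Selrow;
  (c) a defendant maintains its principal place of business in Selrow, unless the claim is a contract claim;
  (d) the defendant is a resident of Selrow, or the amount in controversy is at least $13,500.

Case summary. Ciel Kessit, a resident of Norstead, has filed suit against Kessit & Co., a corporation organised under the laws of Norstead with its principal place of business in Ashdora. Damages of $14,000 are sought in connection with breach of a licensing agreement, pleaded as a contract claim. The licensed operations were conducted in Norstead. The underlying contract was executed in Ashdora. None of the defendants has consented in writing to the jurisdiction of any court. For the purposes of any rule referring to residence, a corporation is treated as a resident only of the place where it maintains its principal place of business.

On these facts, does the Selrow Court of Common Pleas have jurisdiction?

The Selrow Court of Common Pleas:
  (a) The plaintiff resides in Norstead, which is not Zefholm, which satisfies one of the alternatives. Condition met.
  (b) The amount in controversy is $14,000, within the 500,000 dollars ceiling, so one alternative holds. Satisfied.
  (c) The corporate defendant(s) have their principal place of business in Ashdora, not Selrow. The proviso rescues it, though: the claim is a contract claim. Condition met.
  (d) The amount in controversy is USD 14,000, which meets the USD 13,500 floor — that alternative is enough. Met.
  → The court has jurisdiction.

Yes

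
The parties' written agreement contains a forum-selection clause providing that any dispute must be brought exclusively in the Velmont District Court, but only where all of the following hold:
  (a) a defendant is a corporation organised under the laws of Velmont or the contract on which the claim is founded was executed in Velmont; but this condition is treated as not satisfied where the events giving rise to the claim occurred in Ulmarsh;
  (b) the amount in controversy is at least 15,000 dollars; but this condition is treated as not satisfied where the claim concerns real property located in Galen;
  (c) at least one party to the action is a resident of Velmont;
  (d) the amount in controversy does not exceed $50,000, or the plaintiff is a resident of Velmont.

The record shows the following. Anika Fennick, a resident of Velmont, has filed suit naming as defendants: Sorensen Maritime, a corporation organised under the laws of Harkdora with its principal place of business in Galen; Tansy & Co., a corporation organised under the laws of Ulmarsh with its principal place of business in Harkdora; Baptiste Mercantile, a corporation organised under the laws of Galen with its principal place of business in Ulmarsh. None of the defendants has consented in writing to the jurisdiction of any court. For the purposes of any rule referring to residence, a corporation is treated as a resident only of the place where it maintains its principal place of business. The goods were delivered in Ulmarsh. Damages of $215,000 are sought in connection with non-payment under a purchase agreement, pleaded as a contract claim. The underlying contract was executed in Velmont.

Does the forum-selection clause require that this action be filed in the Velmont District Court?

No

The Velmont District Court:
  (a) The contract was executed in Velmont, which satisfies one of the alternatives. However, the operative events occurred in Ulmarsh, which falls within the stated exception and so defeats the condition. Not met.
  (b) The amount in controversy is 215,000 dollars, which meets the 15,000 dollars floor. The exception is not triggered, since the claim does not concern real property. Met.
  (c) Anika Fennick resides in Velmont. Condition met.
  (d) The plaintiff resides in Velmont, so one alternative holds. Condition met.
  → The clause does not apply.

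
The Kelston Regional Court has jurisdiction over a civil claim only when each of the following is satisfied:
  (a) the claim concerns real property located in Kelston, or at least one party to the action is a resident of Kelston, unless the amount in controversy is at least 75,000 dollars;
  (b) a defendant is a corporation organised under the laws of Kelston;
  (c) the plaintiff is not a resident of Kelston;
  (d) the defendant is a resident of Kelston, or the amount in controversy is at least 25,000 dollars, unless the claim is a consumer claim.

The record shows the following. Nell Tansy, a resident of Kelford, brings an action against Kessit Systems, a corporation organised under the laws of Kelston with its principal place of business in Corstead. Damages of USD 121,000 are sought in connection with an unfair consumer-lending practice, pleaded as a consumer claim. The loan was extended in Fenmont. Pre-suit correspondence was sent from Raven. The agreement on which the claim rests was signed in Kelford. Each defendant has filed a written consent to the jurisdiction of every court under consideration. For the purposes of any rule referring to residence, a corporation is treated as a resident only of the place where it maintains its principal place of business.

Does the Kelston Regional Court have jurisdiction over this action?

Yes

The Kelston Regional Court:
  (a) The claim does not concern real property; no party resides in Kelston — every alternative fails. However, the amount in controversy is $121,000, which meets the USD 75,000 floor, so the 'unless' proviso supplies this condition. Condition met.
  (b) Kessit Systems is organised under the laws of Kelston. Satisfied.
  (c) The plaintiff resides in Kelford, which is not Kelston. Satisfied.
  (d) The amount in controversy is 121,000 dollars, which meets the 25,000 dollars floor — that alternative is enough. Met.
  → All conditions met; jurisdiction exists.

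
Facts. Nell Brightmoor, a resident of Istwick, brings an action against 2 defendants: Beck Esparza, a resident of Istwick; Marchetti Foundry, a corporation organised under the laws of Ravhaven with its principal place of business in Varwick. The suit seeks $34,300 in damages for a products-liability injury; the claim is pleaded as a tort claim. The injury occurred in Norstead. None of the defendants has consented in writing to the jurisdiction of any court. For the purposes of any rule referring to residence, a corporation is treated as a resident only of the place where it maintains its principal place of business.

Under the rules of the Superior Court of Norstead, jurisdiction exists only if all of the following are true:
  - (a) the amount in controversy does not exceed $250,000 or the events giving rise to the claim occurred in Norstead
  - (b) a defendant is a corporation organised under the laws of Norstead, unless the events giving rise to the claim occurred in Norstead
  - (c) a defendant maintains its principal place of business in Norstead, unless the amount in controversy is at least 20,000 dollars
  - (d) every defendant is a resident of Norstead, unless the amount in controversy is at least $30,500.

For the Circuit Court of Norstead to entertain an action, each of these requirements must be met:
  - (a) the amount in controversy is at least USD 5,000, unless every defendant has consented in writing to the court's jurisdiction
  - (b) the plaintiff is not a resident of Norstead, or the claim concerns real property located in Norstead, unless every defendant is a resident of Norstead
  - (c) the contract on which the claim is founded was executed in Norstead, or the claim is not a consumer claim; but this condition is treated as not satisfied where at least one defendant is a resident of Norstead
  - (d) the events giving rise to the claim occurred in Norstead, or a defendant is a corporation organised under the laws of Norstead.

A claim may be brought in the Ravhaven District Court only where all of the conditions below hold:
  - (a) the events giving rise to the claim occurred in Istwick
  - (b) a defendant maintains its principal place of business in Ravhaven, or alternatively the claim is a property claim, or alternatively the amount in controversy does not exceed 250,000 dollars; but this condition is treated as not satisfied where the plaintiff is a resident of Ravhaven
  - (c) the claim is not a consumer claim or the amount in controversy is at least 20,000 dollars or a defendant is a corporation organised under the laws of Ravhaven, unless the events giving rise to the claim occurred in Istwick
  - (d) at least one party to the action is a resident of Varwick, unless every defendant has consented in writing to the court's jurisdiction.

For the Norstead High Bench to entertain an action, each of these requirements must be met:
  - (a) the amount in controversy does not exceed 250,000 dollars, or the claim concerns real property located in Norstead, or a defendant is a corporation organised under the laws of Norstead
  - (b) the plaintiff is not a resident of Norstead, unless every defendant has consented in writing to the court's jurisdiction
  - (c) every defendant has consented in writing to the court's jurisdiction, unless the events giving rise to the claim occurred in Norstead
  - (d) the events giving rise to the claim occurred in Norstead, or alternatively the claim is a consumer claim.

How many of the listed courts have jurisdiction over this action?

The Superior Court of Norstead:
  (a) The amount in controversy is 34,300 dollars, within the USD 250,000 ceiling — that alternative is enough. Met.
  (b) The corporate defendant(s) are organised in Ravhaven, not Norstead. However, the operative events occurred in Norstead, so the 'unless' proviso supplies this condition. Met.
  (c) The corporate defendant(s) have their principal place of business in Varwick, not Norstead. The proviso rescues it, though: the amount in controversy is USD 34,300, which meets the $20,000 floor. Condition met.
  (d) The defendants reside as follows — Beck Esparza in Istwick, Marchetti Foundry in Varwick — not all in Norstead. The proviso rescues it, though: the amount in controversy is USD 34,300, which meets the USD 30,500 floor. Condition met.
  → All conditions met; jurisdiction exists.
The Circuit Court of Norstead:
  (a) The amount in controversy is 34,300 dollars, which meets the $5,000 floor. Met.
  (b) The plaintiff resides in Istwick, which is not Norstead, so this disjunct is met. Met.
  (c) The claim is a tort claim, not a consumer claim, so this disjunct is met. The carve-out does not apply: no defendant resides in Norstead (they reside in Istwick, Varwick). Satisfied.
  (d) The operative events occurred in Norstead — that alternative is enough. Satisfied.
  → All conditions met; jurisdiction exists.
The Ravhaven District Court:
  (a) The operative events occurred in Norstead, not Istwick. Not met.
  (b) The amount in controversy is USD 34,300, within the USD 250,000 ceiling, so this disjunct is met. And the carve-out is inapplicable — the plaintiff resides in Istwick, not Ravhaven. Condition met.
  (c) The claim is a tort claim, not a consumer claim — that alternative is enough. Satisfied.
  (d) Marchetti Foundry resides in Varwick. Satisfied.
  → No jurisdiction.
The Norstead High Bench:
  (a) The amount in controversy is 34,300 dollars, within the USD 250,000 ceiling, so this disjunct is met. Condition met.
  (b) The plaintiff resides in Istwick, which is not Norstead. Condition met.
  (c) No such written consent has been filed. But the operative events occurred in Norstead, and the 'unless' clause therefore excuses the requirement. Condition met.
  (d) The operative events occurred in Norstead, which satisfies one of the alternatives. Satisfied.
  → Every requirement is satisfied — jurisdiction.
Courts with jurisdiction: the Superior Court of Norstead, the Circuit Court of Norstead, the Norstead High Bench — 3 in total.

3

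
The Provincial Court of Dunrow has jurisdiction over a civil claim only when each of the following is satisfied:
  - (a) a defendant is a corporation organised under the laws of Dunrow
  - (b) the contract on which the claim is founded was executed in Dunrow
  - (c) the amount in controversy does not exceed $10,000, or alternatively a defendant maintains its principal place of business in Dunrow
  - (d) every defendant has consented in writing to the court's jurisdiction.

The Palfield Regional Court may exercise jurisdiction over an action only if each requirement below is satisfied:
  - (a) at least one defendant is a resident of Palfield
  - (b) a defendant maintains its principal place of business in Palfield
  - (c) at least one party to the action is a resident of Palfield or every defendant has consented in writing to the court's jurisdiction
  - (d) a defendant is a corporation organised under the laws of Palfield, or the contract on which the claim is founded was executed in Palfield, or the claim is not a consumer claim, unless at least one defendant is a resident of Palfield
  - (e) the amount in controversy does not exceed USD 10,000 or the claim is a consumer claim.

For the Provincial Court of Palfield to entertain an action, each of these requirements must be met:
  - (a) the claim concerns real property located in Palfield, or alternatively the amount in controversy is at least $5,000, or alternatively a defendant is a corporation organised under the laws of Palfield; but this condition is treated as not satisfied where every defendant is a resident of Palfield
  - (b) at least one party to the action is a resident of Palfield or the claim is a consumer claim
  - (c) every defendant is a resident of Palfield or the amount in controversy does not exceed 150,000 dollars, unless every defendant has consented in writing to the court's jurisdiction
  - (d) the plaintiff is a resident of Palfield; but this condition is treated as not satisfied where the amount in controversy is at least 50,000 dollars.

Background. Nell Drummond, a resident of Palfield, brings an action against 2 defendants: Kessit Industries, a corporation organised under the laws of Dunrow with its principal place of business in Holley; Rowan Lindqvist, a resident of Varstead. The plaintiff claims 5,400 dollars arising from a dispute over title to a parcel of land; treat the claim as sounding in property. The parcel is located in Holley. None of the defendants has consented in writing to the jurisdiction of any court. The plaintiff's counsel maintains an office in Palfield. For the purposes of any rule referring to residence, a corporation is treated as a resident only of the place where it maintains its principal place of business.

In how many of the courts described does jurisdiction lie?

1

The Provincial Court of Dunrow:
  (a) Kessit Industries is organised under the laws of Dunrow. Satisfied.
  (b) No contract (and hence no place of execution) is alleged. Not met.
  (c) The amount in controversy is USD 5,400, within the $10,000 ceiling, which satisfies one of the alternatives. Met.
  (d) No such written consent has been filed. Fails.
  → At least one condition fails; no jurisdiction.
The Palfield Regional Court:
  (a) No defendant resides in Palfield (they reside in Holley, Varstead). Not met.
  (b) The corporate defendant(s) have their principal place of business in Holley, not Palfield. Not met.
  (c) Nell Drummond resides in Palfield — that alternative is enough. Condition met.
  (d) The claim is a property claim, not a consumer claim, which satisfies one of the alternatives. Satisfied.
  (e) The amount in controversy is $5,400, within the USD 10,000 ceiling, so one alternative holds. Condition met.
  → Not every requirement is met — no jurisdiction.
The Provincial Court of Palfield:
  (a) The amount in controversy is $5,400, which meets the USD 5,000 floor, so one alternative holds. The exception is not triggered, since the defendants reside as follows — Kessit Industries in Holley, Rowan Lindqvist in Varstead — not all in Palfield. Met.
  (b) Nell Drummond resides in Palfield, so this disjunct is met. Met.
  (c) The amount in controversy is $5,400, within the $150,000 ceiling — that alternative is enough. Condition met.
  (d) The plaintiff resides in Palfield. And the carve-out is inapplicable — the amount in controversy is USD 5,400, below the $50,000 floor. Satisfied.
  → All conditions met; jurisdiction exists.
Courts with jurisdiction: the Provincial Court of Palfield — 1 in total.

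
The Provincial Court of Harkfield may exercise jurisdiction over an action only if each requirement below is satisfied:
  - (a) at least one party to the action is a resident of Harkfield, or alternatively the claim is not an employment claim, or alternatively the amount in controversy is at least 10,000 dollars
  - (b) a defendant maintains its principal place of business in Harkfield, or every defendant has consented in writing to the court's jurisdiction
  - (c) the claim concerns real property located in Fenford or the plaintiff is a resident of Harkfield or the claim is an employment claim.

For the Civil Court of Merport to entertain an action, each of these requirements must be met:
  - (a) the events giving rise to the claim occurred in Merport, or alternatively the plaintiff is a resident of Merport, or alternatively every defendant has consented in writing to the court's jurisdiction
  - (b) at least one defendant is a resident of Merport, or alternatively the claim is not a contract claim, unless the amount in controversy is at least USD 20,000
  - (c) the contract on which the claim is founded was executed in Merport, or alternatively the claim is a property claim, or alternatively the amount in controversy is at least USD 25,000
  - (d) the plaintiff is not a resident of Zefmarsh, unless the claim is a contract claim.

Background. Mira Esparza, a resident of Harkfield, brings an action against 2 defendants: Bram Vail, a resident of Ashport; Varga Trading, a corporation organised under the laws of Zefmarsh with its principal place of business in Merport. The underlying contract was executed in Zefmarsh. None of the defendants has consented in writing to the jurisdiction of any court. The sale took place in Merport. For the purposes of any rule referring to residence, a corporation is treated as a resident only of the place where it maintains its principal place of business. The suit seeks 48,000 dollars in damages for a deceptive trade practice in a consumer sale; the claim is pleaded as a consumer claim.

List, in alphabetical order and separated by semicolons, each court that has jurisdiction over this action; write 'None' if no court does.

The Provincial Court of Harkfield:
  (a) Mira Esparza resides in Harkfield, which satisfies one of the alternatives. Condition met.
  (b) The corporate defendant(s) have their principal place of business in Merport, not Harkfield; no such written consent has been filed — no alternative holds. Not satisfied.
  (c) The plaintiff resides in Harkfield, so this disjunct is met. Satisfied.
  → The court lacks jurisdiction.
The Civil Court of Merport:
  (a) The operative events occurred in Merport, which satisfies one of the alternatives. Condition met.
  (b) Varga Trading resides in Merport, which satisfies one of the alternatives. Satisfied.
  (c) The amount in controversy is 48,000 dollars, which meets the $25,000 floor, which satisfies one of the alternatives. Satisfied.
  (d) The plaintiff resides in Harkfield, which is not Zefmarsh. Satisfied.
  → All conditions met; jurisdiction exists.

the Civil Court of Merport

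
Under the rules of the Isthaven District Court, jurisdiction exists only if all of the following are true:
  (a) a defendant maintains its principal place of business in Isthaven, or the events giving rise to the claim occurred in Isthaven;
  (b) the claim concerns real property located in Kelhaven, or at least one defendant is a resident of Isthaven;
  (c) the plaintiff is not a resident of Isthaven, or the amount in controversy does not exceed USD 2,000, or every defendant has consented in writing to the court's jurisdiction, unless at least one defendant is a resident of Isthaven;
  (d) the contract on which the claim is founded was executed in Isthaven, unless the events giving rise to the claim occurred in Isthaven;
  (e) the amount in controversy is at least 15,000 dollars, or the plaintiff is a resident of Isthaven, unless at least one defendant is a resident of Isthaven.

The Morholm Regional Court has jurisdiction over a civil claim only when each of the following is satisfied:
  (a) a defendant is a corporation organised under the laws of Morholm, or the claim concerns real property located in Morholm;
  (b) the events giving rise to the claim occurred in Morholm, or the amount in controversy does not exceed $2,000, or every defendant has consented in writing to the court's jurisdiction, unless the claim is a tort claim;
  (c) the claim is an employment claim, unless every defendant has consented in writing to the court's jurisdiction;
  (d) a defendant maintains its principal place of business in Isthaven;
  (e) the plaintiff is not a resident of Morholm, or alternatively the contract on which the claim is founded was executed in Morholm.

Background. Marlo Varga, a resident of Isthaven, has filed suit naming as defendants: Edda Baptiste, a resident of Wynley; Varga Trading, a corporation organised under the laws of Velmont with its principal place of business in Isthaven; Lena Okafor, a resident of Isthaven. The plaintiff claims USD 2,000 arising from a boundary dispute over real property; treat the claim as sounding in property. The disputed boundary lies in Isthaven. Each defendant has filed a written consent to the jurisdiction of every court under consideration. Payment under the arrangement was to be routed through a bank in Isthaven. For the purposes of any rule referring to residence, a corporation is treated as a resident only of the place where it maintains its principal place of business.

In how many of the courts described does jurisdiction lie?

The Isthaven District Court:
  (a) Varga Trading has its principal place of business in Isthaven, which satisfies one of the alternatives. Met.
  (b) Varga Trading resides in Isthaven — that alternative is enough. Condition met.
  (c) The amount in controversy is 2,000 dollars, within the USD 2,000 ceiling, so this disjunct is met. Satisfied.
  (d) No contract (and hence no place of execution) is alleged. The proviso rescues it, though: the operative events occurred in Isthaven. Satisfied.
  (e) The plaintiff resides in Isthaven, so this disjunct is met. Condition met.
  → All conditions met; jurisdiction exists.
The Morholm Regional Court:
  (a) The corporate defendant(s) are organised in Velmont, not Morholm; the property lies in Isthaven, not Morholm — no alternative holds. Fails.
  (b) The amount in controversy is $2,000, within the $2,000 ceiling, so this disjunct is met. Met.
  (c) The claim is a property claim, not an employment claim. However, every defendant has filed written consent, so the 'unless' proviso supplies this condition. Satisfied.
  (d) Varga Trading has its principal place of business in Isthaven. Met.
  (e) The plaintiff resides in Isthaven, which is not Morholm, so this disjunct is met. Satisfied.
  → The court lacks jurisdiction.
Courts with jurisdiction: the Isthaven District Court — 1 in total.

1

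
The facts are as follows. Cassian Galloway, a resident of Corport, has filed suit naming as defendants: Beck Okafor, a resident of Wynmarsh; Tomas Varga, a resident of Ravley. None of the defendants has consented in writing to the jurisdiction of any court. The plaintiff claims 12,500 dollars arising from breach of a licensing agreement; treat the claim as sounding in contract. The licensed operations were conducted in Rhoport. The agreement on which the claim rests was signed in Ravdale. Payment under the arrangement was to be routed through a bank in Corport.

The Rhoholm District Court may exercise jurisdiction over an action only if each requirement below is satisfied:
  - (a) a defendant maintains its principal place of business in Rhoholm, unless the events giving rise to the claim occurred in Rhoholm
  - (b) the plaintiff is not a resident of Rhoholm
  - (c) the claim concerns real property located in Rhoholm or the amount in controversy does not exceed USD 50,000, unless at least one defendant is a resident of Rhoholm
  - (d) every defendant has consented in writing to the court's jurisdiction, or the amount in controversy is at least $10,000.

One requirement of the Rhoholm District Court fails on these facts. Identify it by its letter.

The Rhoholm District Court:
  (a) No defendant is a corporation. And the operative events occurred in Rhoport, not Rhoholm, so the proviso does not save it. Fails.
  (b) The plaintiff resides in Corport, which is not Rhoholm. Condition met.
  (c) The amount in controversy is $12,500, within the 50,000 dollars ceiling, so one alternative holds. Condition met.
  (d) The amount in controversy is $12,500, which meets the $10,000 floor, so this disjunct is met. Condition met.
Only condition (a) fails.

(a)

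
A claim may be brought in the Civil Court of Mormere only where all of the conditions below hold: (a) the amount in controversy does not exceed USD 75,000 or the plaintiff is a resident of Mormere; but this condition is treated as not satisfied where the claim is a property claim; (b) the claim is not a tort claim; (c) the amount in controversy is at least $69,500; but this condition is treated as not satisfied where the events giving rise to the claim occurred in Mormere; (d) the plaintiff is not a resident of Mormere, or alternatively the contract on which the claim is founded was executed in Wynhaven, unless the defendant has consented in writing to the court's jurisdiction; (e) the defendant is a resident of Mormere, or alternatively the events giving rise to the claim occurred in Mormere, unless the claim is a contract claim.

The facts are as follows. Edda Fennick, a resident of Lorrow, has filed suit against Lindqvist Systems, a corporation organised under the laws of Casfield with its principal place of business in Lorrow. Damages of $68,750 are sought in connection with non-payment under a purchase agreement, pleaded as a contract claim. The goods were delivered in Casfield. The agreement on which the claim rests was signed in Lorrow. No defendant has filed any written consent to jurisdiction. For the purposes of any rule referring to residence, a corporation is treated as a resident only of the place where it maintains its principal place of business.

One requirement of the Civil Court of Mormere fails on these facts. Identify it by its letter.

(c)

The Civil Court of Mormere:
  (a) The amount in controversy is USD 68,750, within the USD 75,000 ceiling, so this disjunct is met. The exception is not triggered, since the claim is a contract claim, not a property claim. Satisfied.
  (b) The claim is a contract claim, not a tort claim. Met.
  (c) The amount in controversy is USD 68,750, below the 69,500 dollars floor. Not satisfied.
  (d) The plaintiff resides in Lorrow, which is not Mormere, which satisfies one of the alternatives. Satisfied.
  (e) The defendant resides in Lorrow, not Mormere; the operative events occurred in Casfield, not Mormere — every alternative fails. But the claim is a contract claim, and the 'unless' clause therefore excuses the requirement. Condition met.
Only condition (c) fails.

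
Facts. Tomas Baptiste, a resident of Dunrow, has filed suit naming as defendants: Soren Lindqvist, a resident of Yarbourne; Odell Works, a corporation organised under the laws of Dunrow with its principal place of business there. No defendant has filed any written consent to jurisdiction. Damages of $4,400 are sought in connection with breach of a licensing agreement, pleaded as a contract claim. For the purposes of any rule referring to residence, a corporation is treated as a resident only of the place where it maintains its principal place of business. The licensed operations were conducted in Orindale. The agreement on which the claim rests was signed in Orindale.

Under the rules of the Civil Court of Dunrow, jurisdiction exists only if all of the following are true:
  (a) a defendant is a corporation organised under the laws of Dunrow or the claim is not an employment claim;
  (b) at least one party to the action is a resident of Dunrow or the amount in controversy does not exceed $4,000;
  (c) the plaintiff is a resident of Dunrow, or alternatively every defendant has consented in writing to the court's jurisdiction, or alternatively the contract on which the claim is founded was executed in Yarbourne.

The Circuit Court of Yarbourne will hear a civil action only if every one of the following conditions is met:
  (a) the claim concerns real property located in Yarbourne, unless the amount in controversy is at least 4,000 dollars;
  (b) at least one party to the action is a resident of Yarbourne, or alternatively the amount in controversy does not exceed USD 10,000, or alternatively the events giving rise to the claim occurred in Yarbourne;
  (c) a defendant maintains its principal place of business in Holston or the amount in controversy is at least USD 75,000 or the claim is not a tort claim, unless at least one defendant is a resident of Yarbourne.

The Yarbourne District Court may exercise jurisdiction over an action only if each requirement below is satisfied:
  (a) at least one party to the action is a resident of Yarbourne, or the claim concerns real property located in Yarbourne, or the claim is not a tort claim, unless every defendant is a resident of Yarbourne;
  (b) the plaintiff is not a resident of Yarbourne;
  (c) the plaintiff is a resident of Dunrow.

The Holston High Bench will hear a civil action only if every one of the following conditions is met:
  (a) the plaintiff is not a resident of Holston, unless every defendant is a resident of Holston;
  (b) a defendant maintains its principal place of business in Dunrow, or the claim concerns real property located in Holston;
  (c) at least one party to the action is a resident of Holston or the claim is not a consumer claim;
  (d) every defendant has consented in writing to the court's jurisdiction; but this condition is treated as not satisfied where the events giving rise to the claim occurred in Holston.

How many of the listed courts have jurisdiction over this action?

3

The Civil Court of Dunrow:
  (a) Odell Works is organised under the laws of Dunrow, so one alternative holds. Met.
  (b) Tomas Baptiste resides in Dunrow — that alternative is enough. Met.
  (c) The plaintiff resides in Dunrow, so one alternative holds. Met.
  → The court has jurisdiction.
The Circuit Court of Yarbourne:
  (a) The claim does not concern real property. The proviso rescues it, though: the amount in controversy is $4,400, which meets the USD 4,000 floor. Met.
  (b) Soren Lindqvist resides in Yarbourne — that alternative is enough. Satisfied.
  (c) The claim is a contract claim, not a tort claim, so this disjunct is met. Condition met.
  → The court has jurisdiction.
The Yarbourne District Court:
  (a) Soren Lindqvist resides in Yarbourne, so this disjunct is met. Met.
  (b) The plaintiff resides in Dunrow, which is not Yarbourne. Met.
  (c) The plaintiff resides in Dunrow. Met.
  → Jurisdiction lies.
The Holston High Bench:
  (a) The plaintiff resides in Dunrow, which is not Holston. Condition met.
  (b) Odell Works has its principal place of business in Dunrow, so one alternative holds. Met.
  (c) The claim is a contract claim, not a consumer claim, so this disjunct is met. Met.
  (d) No such written consent has been filed. Not satisfied.
  → Not every requirement is met — no jurisdiction.
Courts with jurisdiction: the Civil Court of Dunrow, the Circuit Court of Yarbourne, the Yarbourne District Court — 3 in total.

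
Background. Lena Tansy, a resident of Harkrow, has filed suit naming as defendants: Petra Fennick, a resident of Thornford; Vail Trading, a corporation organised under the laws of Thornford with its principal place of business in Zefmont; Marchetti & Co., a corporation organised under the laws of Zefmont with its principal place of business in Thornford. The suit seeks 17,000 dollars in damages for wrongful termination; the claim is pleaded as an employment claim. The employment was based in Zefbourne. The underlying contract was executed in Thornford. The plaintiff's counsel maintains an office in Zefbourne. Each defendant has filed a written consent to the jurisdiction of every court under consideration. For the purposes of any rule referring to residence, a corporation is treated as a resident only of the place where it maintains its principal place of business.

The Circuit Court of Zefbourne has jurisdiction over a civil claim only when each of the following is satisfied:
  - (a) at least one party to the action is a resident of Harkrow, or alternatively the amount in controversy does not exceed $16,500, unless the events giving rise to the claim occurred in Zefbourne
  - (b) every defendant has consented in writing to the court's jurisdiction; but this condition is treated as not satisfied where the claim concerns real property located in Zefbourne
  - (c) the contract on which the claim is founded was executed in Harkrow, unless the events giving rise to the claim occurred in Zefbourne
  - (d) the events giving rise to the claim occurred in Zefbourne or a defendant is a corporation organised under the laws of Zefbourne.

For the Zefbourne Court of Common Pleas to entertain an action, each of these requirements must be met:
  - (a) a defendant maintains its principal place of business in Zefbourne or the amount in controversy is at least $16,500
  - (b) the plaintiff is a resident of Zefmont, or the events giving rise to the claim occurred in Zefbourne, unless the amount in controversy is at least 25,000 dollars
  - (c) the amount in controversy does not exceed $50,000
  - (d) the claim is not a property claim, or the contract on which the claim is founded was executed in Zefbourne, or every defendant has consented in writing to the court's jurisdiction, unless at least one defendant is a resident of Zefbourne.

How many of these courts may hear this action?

2

The Circuit Court of Zefbourne:
  (a) Lena Tansy resides in Harkrow, which satisfies one of the alternatives. Condition met.
  (b) Every defendant has filed written consent. The carve-out does not apply: the claim does not concern real property. Met.
  (c) The contract was executed in Thornford, not Harkrow. The proviso rescues it, though: the operative events occurred in Zefbourne. Met.
  (d) The operative events occurred in Zefbourne, which satisfies one of the alternatives. Condition met.
  → Every requirement is satisfied — jurisdiction.
The Zefbourne Court of Common Pleas:
  (a) The amount in controversy is $17,000, which meets the 16,500 dollars floor, which satisfies one of the alternatives. Met.
  (b) The operative events occurred in Zefbourne — that alternative is enough. Met.
  (c) The amount in controversy is $17,000, within the 50,000 dollars ceiling. Met.
  (d) The claim is an employment claim, not a property claim, so this disjunct is met. Satisfied.
  → Jurisdiction lies.
Courts with jurisdiction: the Circuit Court of Zefbourne, the Zefbourne Court of Common Pleas — 2 in total.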